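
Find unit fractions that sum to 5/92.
1/19 + 1/583 + 1/1019084

Greedy algorithm:
5/92: ceiling(92/5) = 19, use 1/19
3/1748: ceiling(1748/3) = 583, use 1/583
1/1019084: ceiling(1019084/1) = 1019084, use 1/1019084
Result: 5/92 = 1/19 + 1/583 + 1/1019084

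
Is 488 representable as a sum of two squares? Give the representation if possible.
2² + 22² (a=2, b=22)

Factorization: 488 = 2^3 × 61
By Fermat: n is sum of two squares iff every prime p ≡ 3 (mod 4) appears to even power.
All primes ≡ 3 (mod 4) appear to even power.
Search a = 0, 1, 2, … for 488 - a² a perfect square: first hit at a = 2: 488 - 4 = 484 = 22².
488 = 2² + 22² = 4 + 484 ✓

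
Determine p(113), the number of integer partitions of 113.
851376628

p(n) counts ways to write n as a sum of positive integers (order ignored).
Euler's pentagonal recurrence: p(k) = p(k-1) + p(k-2) - p(k-5) - p(k-7) + p(k-12) + p(k-15) - ... (offsets j(3j∓1)/2, signs ++--, p(0)=1, p(<0)=0).
DP table for k = 0..112: p(0)=1, p(1)=1, p(2)=2, p(3)=3, p(4)=5, p(5)=7, p(6)=11, p(7)=15, p(8)=22, p(9)=30, p(10)=42, p(11)=56, p(12)=77, p(13)=101, p(14)=135, p(15)=176, p(16)=231, p(17)=297, p(18)=385, p(19)=490, p(20)=627, p(21)=792, p(22)=1002, p(23)=1255, p(24)=1575, p(25)=1958, p(26)=2436, p(27)=3010, p(28)=3718, p(29)=4565, p(30)=5604, p(31)=6842, p(32)=8349, p(33)=10143, p(34)=12310, p(35)=14883, p(36)=17977, p(37)=21637, p(38)=26015, p(39)=31185, p(40)=37338, p(41)=44583, p(42)=53174, p(43)=63261, p(44)=75175, p(45)=89134, p(46)=105558, p(47)=124754, p(48)=147273, p(49)=173525, p(50)=204226, p(51)=239943, p(52)=281589, p(53)=329931, p(54)=386155, p(55)=451276, p(56)=526823, p(57)=614154, p(58)=715220, p(59)=831820, p(60)=966467, p(61)=1121505, p(62)=1300156, p(63)=1505499, p(64)=1741630, p(65)=2012558, p(66)=2323520, p(67)=2679689, p(68)=3087735, p(69)=3554345, p(70)=4087968, p(71)=4697205, p(72)=5392783, p(73)=6185689, p(74)=7089500, p(75)=8118264, p(76)=9289091, p(77)=10619863, p(78)=12132164, p(79)=13848650, p(80)=15796476, p(81)=18004327, p(82)=20506255, p(83)=23338469, p(84)=26543660, p(85)=30167357, p(86)=34262962, p(87)=38887673, p(88)=44108109, p(89)=49995925, p(90)=56634173, p(91)=64112359, p(92)=72533807, p(93)=82010177, p(94)=92669720, p(95)=104651419, p(96)=118114304, p(97)=133230930, p(98)=150198136, p(99)=169229875, p(100)=190569292, p(101)=214481126, p(102)=241265379, p(103)=271248950, p(104)=304801365, p(105)=342325709, p(106)=384276336, p(107)=431149389, p(108)=483502844, p(109)=541946240, p(110)=607163746, p(111)=679903203, p(112)=761002156.
Final step: p(113) = p(112) + p(111) - p(108) - p(106) + p(101) + p(98) - p(91) - p(87) + p(78) + p(73) - p(62) - p(56) + p(43) + p(36) - p(21) - p(13)
= 761002156 + 679903203 - 483502844 - 384276336 + 214481126 + 150198136 - 64112359 - 38887673 + 12132164 + 6185689 - 1300156 - 526823 + 63261 + 17977 - 792 - 101
= 851376628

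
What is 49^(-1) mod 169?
69

gcd(49, 169) = 1, so the inverse exists.
Extended Euclidean algorithm on (169, 49):
169 = 3 × 49 + 22  ⟹  22 = (1)·169 + (-3)·49
49 = 2 × 22 + 5  ⟹  5 = (-2)·169 + (7)·49
22 = 4 × 5 + 2  ⟹  2 = (9)·169 + (-31)·49
5 = 2 × 2 + 1  ⟹  1 = (-20)·169 + (69)·49
So (69)·49 ≡ 1 (mod 169), i.e. 49^(-1) ≡ 69 (mod 169).
Check: 49 × 69 = 3381 ≡ 1 (mod 169)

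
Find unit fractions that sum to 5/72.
1/15 + 1/360

Greedy algorithm:
5/72: ceiling(72/5) = 15, use 1/15
1/360: ceiling(360/1) = 360, use 1/360
Result: 5/72 = 1/15 + 1/360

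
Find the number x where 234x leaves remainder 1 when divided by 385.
334

gcd(234, 385) = 1, so the inverse exists.
Extended Euclidean algorithm on (385, 234):
385 = 1 × 234 + 151  ⟹  151 = (1)·385 + (-1)·234
234 = 1 × 151 + 83  ⟹  83 = (-1)·385 + (2)·234
151 = 1 × 83 + 68  ⟹  68 = (2)·385 + (-3)·234
83 = 1 × 68 + 15  ⟹  15 = (-3)·385 + (5)·234
68 = 4 × 15 + 8  ⟹  8 = (14)·385 + (-23)·234
15 = 1 × 8 + 7  ⟹  7 = (-17)·385 + (28)·234
8 = 1 × 7 + 1  ⟹  1 = (31)·385 + (-51)·234
So (-51)·234 ≡ 1 (mod 385), i.e. 234^(-1) ≡ -51 ≡ 334 (mod 385).
Check: 234 × 334 = 78156 ≡ 1 (mod 385)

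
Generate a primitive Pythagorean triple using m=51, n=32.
(1577, 3264, 3625)

Euclid's formula: a = m² - n², b = 2mn, c = m² + n²
m = 51, n = 32
a = 51² - 32² = 2601 - 1024 = 1577
b = 2 × 51 × 32 = 3264
c = 51² + 32² = 2601 + 1024 = 3625
Verification: 1577² + 3264² = 2486929 + 10653696 = 13140625 = 3625² ✓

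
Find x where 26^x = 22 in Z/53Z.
19

Baby-step giant-step with step n = ⌈√53⌉ = 8.
Baby steps 26^j mod 53 (j:value) for j=0..7: 0:1, 1:26, 2:40, 3:33, 4:10, 5:48, 6:29, 7:12.
Giant-step multiplier: 26^(-8) ≡ 26^(52-8) = 26^44 ≡ 44 (mod 53).
Giant steps γ_i = 22·44^i mod 53: γ_0=22, γ_1=14, γ_2=33 (in table at j=3).
x = i·n + j = 2·8 + 3 = 19.
Check: 26^19 ≡ 22 (mod 53).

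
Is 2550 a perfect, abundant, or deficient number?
abundant

Proper divisors of 2550: sum = 1 + 2 + 3 + 5 + 6 + 10 + 15 + 17 + ... + 425 + 510 + 850 + 1275 (23 divisors) = 4146
Since 4146 > 2550, 2550 is abundant.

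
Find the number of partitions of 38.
26015

p(n) counts ways to write n as a sum of positive integers (order ignored).
Euler's pentagonal recurrence: p(k) = p(k-1) + p(k-2) - p(k-5) - p(k-7) + p(k-12) + p(k-15) - ... (offsets j(3j∓1)/2, signs ++--, p(0)=1, p(<0)=0).
DP table for k = 0..37: p(0)=1, p(1)=1, p(2)=2, p(3)=3, p(4)=5, p(5)=7, p(6)=11, p(7)=15, p(8)=22, p(9)=30, p(10)=42, p(11)=56, p(12)=77, p(13)=101, p(14)=135, p(15)=176, p(16)=231, p(17)=297, p(18)=385, p(19)=490, p(20)=627, p(21)=792, p(22)=1002, p(23)=1255, p(24)=1575, p(25)=1958, p(26)=2436, p(27)=3010, p(28)=3718, p(29)=4565, p(30)=5604, p(31)=6842, p(32)=8349, p(33)=10143, p(34)=12310, p(35)=14883, p(36)=17977, p(37)=21637.
Final step: p(38) = p(37) + p(36) - p(33) - p(31) + p(26) + p(23) - p(16) - p(12) + p(3)
= 21637 + 17977 - 10143 - 6842 + 2436 + 1255 - 231 - 77 + 3
= 26015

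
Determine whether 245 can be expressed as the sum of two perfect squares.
7² + 14² (a=7, b=14)

Factorization: 245 = 5 × 7^2
By Fermat: n is sum of two squares iff every prime p ≡ 3 (mod 4) appears to even power.
All primes ≡ 3 (mod 4) appear to even power.
Search a = 0, 1, 2, … for 245 - a² a perfect square: first hit at a = 7: 245 - 49 = 196 = 14².
245 = 7² + 14² = 49 + 196 ✓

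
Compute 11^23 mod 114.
83

Repeated squaring. Binary of 23 = 10111.
11^1 ≡ 11 (mod 114); 11^2 ≡ 7 (mod 114); 11^4 ≡ 49 (mod 114); 11^8 ≡ 7 (mod 114); 11^16 ≡ 49 (mod 114)
11^23 = 11^1 × 11^2 × 11^4 × 11^16 ≡ 83 (mod 114)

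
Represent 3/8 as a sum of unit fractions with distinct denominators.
1/3 + 1/24

Greedy algorithm:
3/8: ceiling(8/3) = 3, use 1/3
1/24: ceiling(24/1) = 24, use 1/24
Result: 3/8 = 1/3 + 1/24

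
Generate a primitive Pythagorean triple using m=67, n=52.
(1785, 6968, 7193)

Euclid's formula: a = m² - n², b = 2mn, c = m² + n²
m = 67, n = 52
a = 67² - 52² = 4489 - 2704 = 1785
b = 2 × 67 × 52 = 6968
c = 67² + 52² = 4489 + 2704 = 7193
Verification: 1785² + 6968² = 3186225 + 48553024 = 51739249 = 7193² ✓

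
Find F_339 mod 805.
646

Matrix identity: Q^n = [[F_(n+1), F_n], [F_n, F_(n-1)]] with Q = [[1,1],[1,0]].
n = 339 = 101010011₂. Square-and-multiply, entries mod 805:
Q^1 = [[1,1],[1,0]]
Q^2 = (Q^1)² = [[2,1],[1,1]]
Q^5 = (Q^2)²·Q = [[8,5],[5,3]]
Q^10 = (Q^5)² = [[89,55],[55,34]]
Q^21 = (Q^10)²·Q = [[1,481],[481,325]]
Q^42 = (Q^21)² = [[327,636],[636,496]]
Q^84 = (Q^42)² = [[250,178],[178,72]]
Q^169 = (Q^84)²·Q = [[160,804],[804,161]]
Q^339 = (Q^169)²·Q = [[325,646],[646,484]]
F_339 mod 805 = Q^339[0][1] = 646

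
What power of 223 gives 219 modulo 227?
58

Baby-step giant-step with step n = ⌈√227⌉ = 16.
Baby steps 223^j mod 227 (j:value) for j=0..15: 0:1, 1:223, 2:16, 3:163, 4:29, 5:111, 6:10, 7:187, 8:160, 9:41, 10:63, 11:202, 12:100, 13:54, 14:11, 15:183.
Giant-step multiplier: 223^(-16) ≡ 223^(226-16) = 223^210 ≡ 89 (mod 227).
Giant steps γ_i = 219·89^i mod 227: γ_0=219, γ_1=196, γ_2=192, γ_3=63 (in table at j=10).
x = i·n + j = 3·16 + 10 = 58.
Check: 223^58 ≡ 219 (mod 227).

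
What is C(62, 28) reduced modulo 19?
0

Using Lucas' theorem:
Write n=62 and k=28 in base 19:
n in base 19: [3, 5]
k in base 19: [1, 9]
C(62,28) mod 19 = ∏ C(n_i, k_i) mod 19
Digit binomials (mod 19): C(3,1) = 3; C(5,9) = 0 (k_i > n_i)
Product: 3 × 0 = 0 ≡ 0 (mod 19)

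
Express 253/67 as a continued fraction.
[3; 1, 3, 2, 7]

Euclidean algorithm steps:
253 = 3 × 67 + 52
67 = 1 × 52 + 15
52 = 3 × 15 + 7
15 = 2 × 7 + 1
7 = 7 × 1 + 0
Continued fraction: [3; 1, 3, 2, 7]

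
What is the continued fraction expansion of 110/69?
[1; 1, 1, 2, 6, 2]

Euclidean algorithm steps:
110 = 1 × 69 + 41
69 = 1 × 41 + 28
41 = 1 × 28 + 13
28 = 2 × 13 + 2
13 = 6 × 2 + 1
2 = 2 × 1 + 0
Continued fraction: [1; 1, 1, 2, 6, 2]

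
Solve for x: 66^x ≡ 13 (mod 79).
40

Baby-step giant-step with step n = ⌈√79⌉ = 9.
Baby steps 66^j mod 79 (j:value) for j=0..8: 0:1, 1:66, 2:11, 3:15, 4:42, 5:7, 6:67, 7:77, 8:26.
Giant-step multiplier: 66^(-9) ≡ 66^(78-9) = 66^69 ≡ 61 (mod 79).
Giant steps γ_i = 13·61^i mod 79: γ_0=13, γ_1=3, γ_2=25, γ_3=24, γ_4=42 (in table at j=4).
x = i·n + j = 4·9 + 4 = 40.
Check: 66^40 ≡ 13 (mod 79).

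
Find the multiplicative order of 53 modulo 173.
172

173 is prime, so ord(53) divides φ(173) = 172.
Divisors of 172: 1, 2, 4, 43, 86, 172.
Repeated squaring: 53^1 ≡ 53, 53^2 ≡ 41, 53^4 ≡ 124, 53^8 ≡ 152, 53^16 ≡ 95, 53^32 ≡ 29, 53^64 ≡ 149, 53^128 ≡ 57 (mod 173).
Test 53^d mod 173 for each divisor d in increasing order:
53^1 ≡ 53
53^2 ≡ 41
53^4 ≡ 124
53^43 = 53^32·53^8·53^2·53^1 ≡ 93
53^86 = 53^64·53^16·53^4·53^2 ≡ 172
53^172 = 53^128·53^32·53^8·53^4 ≡ 1  ← first divisor giving 1
The order is 172.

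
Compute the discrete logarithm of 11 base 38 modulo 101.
29

Baby-step giant-step with step n = ⌈√101⌉ = 11.
Baby steps 38^j mod 101 (j:value) for j=0..10: 0:1, 1:38, 2:30, 3:29, 4:92, 5:62, 6:33, 7:42, 8:81, 9:48, 10:6.
Giant-step multiplier: 38^(-11) ≡ 38^(100-11) = 38^89 ≡ 35 (mod 101).
Giant steps γ_i = 11·35^i mod 101: γ_0=11, γ_1=82, γ_2=42 (in table at j=7).
x = i·n + j = 2·11 + 7 = 29.
Check: 38^29 ≡ 11 (mod 101).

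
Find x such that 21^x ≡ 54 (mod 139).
106

Baby-step giant-step with step n = ⌈√139⌉ = 12.
Baby steps 21^j mod 139 (j:value) for j=0..11: 0:1, 1:21, 2:24, 3:87, 4:20, 5:3, 6:63, 7:72, 8:122, 9:60, 10:9, 11:50.
Giant-step multiplier: 21^(-12) ≡ 21^(138-12) = 21^126 ≡ 65 (mod 139).
Giant steps γ_i = 54·65^i mod 139: γ_0=54, γ_1=35, γ_2=51, γ_3=118, γ_4=25, γ_5=96, γ_6=124, γ_7=137, γ_8=9 (in table at j=10).
x = i·n + j = 8·12 + 10 = 106.
Check: 21^106 ≡ 54 (mod 139).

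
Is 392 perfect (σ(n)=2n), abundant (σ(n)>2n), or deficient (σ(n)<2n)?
abundant

Proper divisors of 392: sum = 1 + 2 + 4 + 7 + 8 + 14 + 28 + 49 + 56 + 98 + 196 = 463
Since 463 > 392, 392 is abundant.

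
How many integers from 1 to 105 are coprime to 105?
48

105 = 3 × 5 × 7
φ(n) = n × ∏(1 - 1/p) for each prime p dividing n
φ(105) = 105 × (1 - 1/3) × (1 - 1/5) × (1 - 1/7) = 48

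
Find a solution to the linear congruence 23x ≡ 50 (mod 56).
x ≡ 46 (mod 56)

gcd(23, 56) = 1, which divides 50, so solutions exist.
Find 23^(-1) mod 56 by the extended Euclidean algorithm:
56 = 2 × 23 + 10  ⟹  10 = (1)·56 + (-2)·23
23 = 2 × 10 + 3  ⟹  3 = (-2)·56 + (5)·23
10 = 3 × 3 + 1  ⟹  1 = (7)·56 + (-17)·23
So (-17)·23 ≡ 1 (mod 56), i.e. 23^(-1) ≡ -17 ≡ 39 (mod 56).
x ≡ 39 × 50 = 1950 ≡ 46 (mod 56).
Check: 23 × 46 = 1058 ≡ 50 (mod 56).
Unique solution: x ≡ 46 (mod 56)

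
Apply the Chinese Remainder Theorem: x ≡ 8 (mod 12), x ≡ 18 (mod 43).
104

Using Chinese Remainder Theorem:
M = 12 × 43 = 516
M1 = 43, M2 = 12
y1 = 43^(-1) mod 12 = 7
y2 = 12^(-1) mod 43 = 18
x = (8×43×7 + 18×12×18) mod 516 = 104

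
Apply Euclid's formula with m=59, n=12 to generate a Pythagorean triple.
(3337, 1416, 3625)

Euclid's formula: a = m² - n², b = 2mn, c = m² + n²
m = 59, n = 12
a = 59² - 12² = 3481 - 144 = 3337
b = 2 × 59 × 12 = 1416
c = 59² + 12² = 3481 + 144 = 3625
Verification: 3337² + 1416² = 11135569 + 2005056 = 13140625 = 3625² ✓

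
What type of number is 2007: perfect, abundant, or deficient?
deficient

Proper divisors of 2007: sum = 1 + 3 + 9 + 223 + 669 = 905
Since 905 < 2007, 2007 is deficient.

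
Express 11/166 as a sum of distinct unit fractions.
1/16 + 1/266 + 1/176624

Greedy algorithm:
11/166: ceiling(166/11) = 16, use 1/16
5/1328: ceiling(1328/5) = 266, use 1/266
1/176624: ceiling(176624/1) = 176624, use 1/176624
Result: 11/166 = 1/16 + 1/266 + 1/176624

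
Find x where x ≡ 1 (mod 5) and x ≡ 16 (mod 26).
16

Using Chinese Remainder Theorem:
M = 5 × 26 = 130
M1 = 26, M2 = 5
y1 = 26^(-1) mod 5 = 1
y2 = 5^(-1) mod 26 = 21
x = (1×26×1 + 16×5×21) mod 130 = 16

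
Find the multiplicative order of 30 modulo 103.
17

103 is prime, so ord(30) divides φ(103) = 102.
Divisors of 102: 1, 2, 3, 6, 17, 34, 51, 102.
Repeated squaring: 30^1 ≡ 30, 30^2 ≡ 76, 30^4 ≡ 8, 30^8 ≡ 64, 30^16 ≡ 79, 30^32 ≡ 61, 30^64 ≡ 13 (mod 103).
Test 30^d mod 103 for each divisor d in increasing order:
30^1 ≡ 30
30^2 ≡ 76
30^3 = 30^2·30^1 ≡ 14
30^6 = 30^4·30^2 ≡ 93
30^17 = 30^16·30^1 ≡ 1  ← first divisor giving 1
The order is 17.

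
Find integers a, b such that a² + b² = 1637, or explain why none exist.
26² + 31² (a=26, b=31)

Factorization: 1637 = 1637
By Fermat: n is sum of two squares iff every prime p ≡ 3 (mod 4) appears to even power.
All primes ≡ 3 (mod 4) appear to even power.
Search a = 0, 1, 2, … for 1637 - a² a perfect square: first hit at a = 26: 1637 - 676 = 961 = 31².
1637 = 26² + 31² = 676 + 961 ✓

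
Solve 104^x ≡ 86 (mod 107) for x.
16

Baby-step giant-step with step n = ⌈√107⌉ = 11.
Baby steps 104^j mod 107 (j:value) for j=0..10: 0:1, 1:104, 2:9, 3:80, 4:81, 5:78, 6:87, 7:60, 8:34, 9:5, 10:92.
Giant-step multiplier: 104^(-11) ≡ 104^(106-11) = 104^95 ≡ 88 (mod 107).
Giant steps γ_i = 86·88^i mod 107: γ_0=86, γ_1=78 (in table at j=5).
x = i·n + j = 1·11 + 5 = 16.
Check: 104^16 ≡ 86 (mod 107).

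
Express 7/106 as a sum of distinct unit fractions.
1/16 + 1/283 + 1/239984

Greedy algorithm:
7/106: ceiling(106/7) = 16, use 1/16
3/848: ceiling(848/3) = 283, use 1/283
1/239984: ceiling(239984/1) = 239984, use 1/239984
Result: 7/106 = 1/16 + 1/283 + 1/239984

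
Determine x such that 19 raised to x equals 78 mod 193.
19

Baby-step giant-step with step n = ⌈√193⌉ = 14.
Baby steps 19^j mod 193 (j:value) for j=0..13: 0:1, 1:19, 2:168, 3:104, 4:46, 5:102, 6:8, 7:152, 8:186, 9:60, 10:175, 11:44, 12:64, 13:58.
Giant-step multiplier: 19^(-14) ≡ 19^(192-14) = 19^178 ≡ 31 (mod 193).
Giant steps γ_i = 78·31^i mod 193: γ_0=78, γ_1=102 (in table at j=5).
x = i·n + j = 1·14 + 5 = 19.
Check: 19^19 ≡ 78 (mod 193).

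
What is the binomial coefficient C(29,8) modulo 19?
7

Using Lucas' theorem:
Write n=29 and k=8 in base 19:
n in base 19: [1, 10]
k in base 19: [0, 8]
C(29,8) mod 19 = ∏ C(n_i, k_i) mod 19
Digit binomials (mod 19): C(1,0) = 1; C(10,8) = 45 ≡ 7
Product: 1 × 7 = 7 ≡ 7 (mod 19)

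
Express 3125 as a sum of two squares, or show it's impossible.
10² + 55² (a=10, b=55)

Factorization: 3125 = 5^5
By Fermat: n is sum of two squares iff every prime p ≡ 3 (mod 4) appears to even power.
All primes ≡ 3 (mod 4) appear to even power.
Search a = 0, 1, 2, … for 3125 - a² a perfect square: first hit at a = 10: 3125 - 100 = 3025 = 55².
3125 = 10² + 55² = 100 + 3025 ✓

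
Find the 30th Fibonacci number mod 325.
40

Matrix identity: Q^n = [[F_(n+1), F_n], [F_n, F_(n-1)]] with Q = [[1,1],[1,0]].
n = 30 = 11110₂. Square-and-multiply, entries mod 325:
Q^1 = [[1,1],[1,0]]
Q^3 = (Q^1)²·Q = [[3,2],[2,1]]
Q^7 = (Q^3)²·Q = [[21,13],[13,8]]
Q^15 = (Q^7)²·Q = [[12,285],[285,52]]
Q^30 = (Q^15)² = [[119,40],[40,79]]
F_30 mod 325 = Q^30[0][1] = 40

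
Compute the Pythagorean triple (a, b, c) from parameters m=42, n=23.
(1235, 1932, 2293)

Euclid's formula: a = m² - n², b = 2mn, c = m² + n²
m = 42, n = 23
a = 42² - 23² = 1764 - 529 = 1235
b = 2 × 42 × 23 = 1932
c = 42² + 23² = 1764 + 529 = 2293
Verification: 1235² + 1932² = 1525225 + 3732624 = 5257849 = 2293² ✓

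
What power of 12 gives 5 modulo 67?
39

Baby-step giant-step with step n = ⌈√67⌉ = 9.
Baby steps 12^j mod 67 (j:value) for j=0..8: 0:1, 1:12, 2:10, 3:53, 4:33, 5:61, 6:62, 7:7, 8:17.
Giant-step multiplier: 12^(-9) ≡ 12^(66-9) = 12^57 ≡ 45 (mod 67).
Giant steps γ_i = 5·45^i mod 67: γ_0=5, γ_1=24, γ_2=8, γ_3=25, γ_4=53 (in table at j=3).
x = i·n + j = 4·9 + 3 = 39.
Check: 12^39 ≡ 5 (mod 67).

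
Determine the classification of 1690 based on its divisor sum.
deficient

Proper divisors of 1690: sum = 1 + 2 + 5 + 10 + 13 + 26 + 65 + 130 + 169 + 338 + 845 = 1604
Since 1604 < 1690, 1690 is deficient.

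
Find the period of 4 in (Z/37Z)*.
18

37 is prime, so ord(4) divides φ(37) = 36.
Divisors of 36: 1, 2, 3, 4, 6, 9, 12, 18, 36.
Repeated squaring: 4^1 ≡ 4, 4^2 ≡ 16, 4^4 ≡ 34, 4^8 ≡ 9, 4^16 ≡ 7, 4^32 ≡ 12 (mod 37).
Test 4^d mod 37 for each divisor d in increasing order:
4^1 ≡ 4
4^2 ≡ 16
4^3 = 4^2·4^1 ≡ 27
4^4 ≡ 34
4^6 = 4^4·4^2 ≡ 26
4^9 = 4^8·4^1 ≡ 36
4^12 = 4^8·4^4 ≡ 10
4^18 = 4^16·4^2 ≡ 1  ← first divisor giving 1
The order is 18.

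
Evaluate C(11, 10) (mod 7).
4

Using Lucas' theorem:
Write n=11 and k=10 in base 7:
n in base 7: [1, 4]
k in base 7: [1, 3]
C(11,10) mod 7 = ∏ C(n_i, k_i) mod 7
Digit binomials (mod 7): C(1,1) = 1; C(4,3) = 4
Product: 1 × 4 = 4 ≡ 4 (mod 7)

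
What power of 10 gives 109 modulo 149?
13

Baby-step giant-step with step n = ⌈√149⌉ = 13.
Baby steps 10^j mod 149 (j:value) for j=0..12: 0:1, 1:10, 2:100, 3:106, 4:17, 5:21, 6:61, 7:14, 8:140, 9:59, 10:143, 11:89, 12:145.
Giant-step multiplier: 10^(-13) ≡ 10^(148-13) = 10^135 ≡ 108 (mod 149).
Giant steps γ_i = 109·108^i mod 149: γ_0=109, γ_1=1 (in table at j=0).
x = i·n + j = 1·13 + 0 = 13.
Check: 10^13 ≡ 109 (mod 149).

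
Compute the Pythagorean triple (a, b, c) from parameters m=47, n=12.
(2065, 1128, 2353)

Euclid's formula: a = m² - n², b = 2mn, c = m² + n²
m = 47, n = 12
a = 47² - 12² = 2209 - 144 = 2065
b = 2 × 47 × 12 = 1128
c = 47² + 12² = 2209 + 144 = 2353
Verification: 2065² + 1128² = 4264225 + 1272384 = 5536609 = 2353² ✓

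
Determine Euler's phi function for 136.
64

136 = 2^3 × 17
φ(n) = n × ∏(1 - 1/p) for each prime p dividing n
φ(136) = 136 × (1 - 1/2) × (1 - 1/17) = 64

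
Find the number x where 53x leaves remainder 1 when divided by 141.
8

gcd(53, 141) = 1, so the inverse exists.
Extended Euclidean algorithm on (141, 53):
141 = 2 × 53 + 35  ⟹  35 = (1)·141 + (-2)·53
53 = 1 × 35 + 18  ⟹  18 = (-1)·141 + (3)·53
35 = 1 × 18 + 17  ⟹  17 = (2)·141 + (-5)·53
18 = 1 × 17 + 1  ⟹  1 = (-3)·141 + (8)·53
So (8)·53 ≡ 1 (mod 141), i.e. 53^(-1) ≡ 8 (mod 141).
Check: 53 × 8 = 424 ≡ 1 (mod 141)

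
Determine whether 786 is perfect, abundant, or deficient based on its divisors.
abundant

Proper divisors of 786: sum = 1 + 2 + 3 + 6 + 131 + 262 + 393 = 798
Since 798 > 786, 786 is abundant.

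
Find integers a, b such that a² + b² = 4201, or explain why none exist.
40² + 51² (a=40, b=51)

Factorization: 4201 = 4201
By Fermat: n is sum of two squares iff every prime p ≡ 3 (mod 4) appears to even power.
All primes ≡ 3 (mod 4) appear to even power.
Search a = 0, 1, 2, … for 4201 - a² a perfect square: first hit at a = 40: 4201 - 1600 = 2601 = 51².
4201 = 40² + 51² = 1600 + 2601 ✓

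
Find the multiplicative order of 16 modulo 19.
9

19 is prime, so ord(16) divides φ(19) = 18.
Divisors of 18: 1, 2, 3, 6, 9, 18.
Repeated squaring: 16^1 ≡ 16, 16^2 ≡ 9, 16^4 ≡ 5, 16^8 ≡ 6, 16^16 ≡ 17 (mod 19).
Test 16^d mod 19 for each divisor d in increasing order:
16^1 ≡ 16
16^2 ≡ 9
16^3 = 16^2·16^1 ≡ 11
16^6 = 16^4·16^2 ≡ 7
16^9 = 16^8·16^1 ≡ 1  ← first divisor giving 1
The order is 9.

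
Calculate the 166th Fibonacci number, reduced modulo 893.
478

Matrix identity: Q^n = [[F_(n+1), F_n], [F_n, F_(n-1)]] with Q = [[1,1],[1,0]].
n = 166 = 10100110₂. Square-and-multiply, entries mod 893:
Q^1 = [[1,1],[1,0]]
Q^2 = (Q^1)² = [[2,1],[1,1]]
Q^5 = (Q^2)²·Q = [[8,5],[5,3]]
Q^10 = (Q^5)² = [[89,55],[55,34]]
Q^20 = (Q^10)² = [[230,514],[514,609]]
Q^41 = (Q^20)²·Q = [[8,81],[81,820]]
Q^83 = (Q^41)²·Q = [[467,374],[374,93]]
Q^166 = (Q^83)² = [[765,478],[478,287]]
F_166 mod 893 = Q^166[0][1] = 478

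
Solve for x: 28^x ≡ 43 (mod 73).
51

Baby-step giant-step with step n = ⌈√73⌉ = 9.
Baby steps 28^j mod 73 (j:value) for j=0..8: 0:1, 1:28, 2:54, 3:52, 4:69, 5:34, 6:3, 7:11, 8:16.
Giant-step multiplier: 28^(-9) ≡ 28^(72-9) = 28^63 ≡ 22 (mod 73).
Giant steps γ_i = 43·22^i mod 73: γ_0=43, γ_1=70, γ_2=7, γ_3=8, γ_4=30, γ_5=3 (in table at j=6).
x = i·n + j = 5·9 + 6 = 51.
Check: 28^51 ≡ 43 (mod 73).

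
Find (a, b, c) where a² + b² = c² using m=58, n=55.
(339, 6380, 6389)

Euclid's formula: a = m² - n², b = 2mn, c = m² + n²
m = 58, n = 55
a = 58² - 55² = 3364 - 3025 = 339
b = 2 × 58 × 55 = 6380
c = 58² + 55² = 3364 + 3025 = 6389
Verification: 339² + 6380² = 114921 + 40704400 = 40819321 = 6389² ✓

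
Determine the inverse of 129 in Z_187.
29

gcd(129, 187) = 1, so the inverse exists.
Extended Euclidean algorithm on (187, 129):
187 = 1 × 129 + 58  ⟹  58 = (1)·187 + (-1)·129
129 = 2 × 58 + 13  ⟹  13 = (-2)·187 + (3)·129
58 = 4 × 13 + 6  ⟹  6 = (9)·187 + (-13)·129
13 = 2 × 6 + 1  ⟹  1 = (-20)·187 + (29)·129
So (29)·129 ≡ 1 (mod 187), i.e. 129^(-1) ≡ 29 (mod 187).
Check: 129 × 29 = 3741 ≡ 1 (mod 187)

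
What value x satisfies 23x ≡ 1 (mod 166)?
65

gcd(23, 166) = 1, so the inverse exists.
Extended Euclidean algorithm on (166, 23):
166 = 7 × 23 + 5  ⟹  5 = (1)·166 + (-7)·23
23 = 4 × 5 + 3  ⟹  3 = (-4)·166 + (29)·23
5 = 1 × 3 + 2  ⟹  2 = (5)·166 + (-36)·23
3 = 1 × 2 + 1  ⟹  1 = (-9)·166 + (65)·23
So (65)·23 ≡ 1 (mod 166), i.e. 23^(-1) ≡ 65 (mod 166).
Check: 23 × 65 = 1495 ≡ 1 (mod 166)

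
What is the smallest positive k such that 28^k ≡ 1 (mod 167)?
83

167 is prime, so ord(28) divides φ(167) = 166.
Divisors of 166: 1, 2, 83, 166.
Repeated squaring: 28^1 ≡ 28, 28^2 ≡ 116, 28^4 ≡ 96, 28^8 ≡ 31, 28^16 ≡ 126, 28^32 ≡ 11, 28^64 ≡ 121, 28^128 ≡ 112 (mod 167).
Test 28^d mod 167 for each divisor d in increasing order:
28^1 ≡ 28
28^2 ≡ 116
28^83 = 28^64·28^16·28^2·28^1 ≡ 1  ← first divisor giving 1
The order is 83.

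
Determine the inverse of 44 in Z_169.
73

gcd(44, 169) = 1, so the inverse exists.
Extended Euclidean algorithm on (169, 44):
169 = 3 × 44 + 37  ⟹  37 = (1)·169 + (-3)·44
44 = 1 × 37 + 7  ⟹  7 = (-1)·169 + (4)·44
37 = 5 × 7 + 2  ⟹  2 = (6)·169 + (-23)·44
7 = 3 × 2 + 1  ⟹  1 = (-19)·169 + (73)·44
So (73)·44 ≡ 1 (mod 169), i.e. 44^(-1) ≡ 73 (mod 169).
Check: 44 × 73 = 3212 ≡ 1 (mod 169)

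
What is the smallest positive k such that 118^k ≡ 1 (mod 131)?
130

131 is prime, so ord(118) divides φ(131) = 130.
Divisors of 130: 1, 2, 5, 10, 13, 26, 65, 130.
Repeated squaring: 118^1 ≡ 118, 118^2 ≡ 38, 118^4 ≡ 3, 118^8 ≡ 9, 118^16 ≡ 81, 118^32 ≡ 11, 118^64 ≡ 121, 118^128 ≡ 100 (mod 131).
Test 118^d mod 131 for each divisor d in increasing order:
118^1 ≡ 118
118^2 ≡ 38
118^5 = 118^4·118^1 ≡ 92
118^10 = 118^8·118^2 ≡ 80
118^13 = 118^8·118^4·118^1 ≡ 42
118^26 = 118^16·118^8·118^2 ≡ 61
118^65 = 118^64·118^1 ≡ 130
118^130 = 118^128·118^2 ≡ 1  ← first divisor giving 1
The order is 130.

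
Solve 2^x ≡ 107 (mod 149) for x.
8

Baby-step giant-step with step n = ⌈√149⌉ = 13.
Baby steps 2^j mod 149 (j:value) for j=0..12: 0:1, 1:2, 2:4, 3:8, 4:16, 5:32, 6:64, 7:128, 8:107, 9:65, 10:130, 11:111, 12:73.
h = 107 is already in the table at j=8, so x = 8.
Check: 2^8 ≡ 107 (mod 149).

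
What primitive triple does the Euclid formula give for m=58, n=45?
(1339, 5220, 5389)

Euclid's formula: a = m² - n², b = 2mn, c = m² + n²
m = 58, n = 45
a = 58² - 45² = 3364 - 2025 = 1339
b = 2 × 58 × 45 = 5220
c = 58² + 45² = 3364 + 2025 = 5389
Verification: 1339² + 5220² = 1792921 + 27248400 = 29041321 = 5389² ✓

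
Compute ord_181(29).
15

181 is prime, so ord(29) divides φ(181) = 180.
Divisors of 180: 1, 2, 3, 4, 5, 6, 9, 10, 12, 15, 18, 20, 30, 36, 45, 60, 90, 180.
Repeated squaring: 29^1 ≡ 29, 29^2 ≡ 117, 29^4 ≡ 114, 29^8 ≡ 145, 29^16 ≡ 29, 29^32 ≡ 117, 29^64 ≡ 114, 29^128 ≡ 145 (mod 181).
Test 29^d mod 181 for each divisor d in increasing order:
29^1 ≡ 29
29^2 ≡ 117
29^3 = 29^2·29^1 ≡ 135
29^4 ≡ 114
29^5 = 29^4·29^1 ≡ 48
29^6 = 29^4·29^2 ≡ 125
29^9 = 29^8·29^1 ≡ 42
29^10 = 29^8·29^2 ≡ 132
29^12 = 29^8·29^4 ≡ 59
29^15 = 29^8·29^4·29^2·29^1 ≡ 1  ← first divisor giving 1
The order is 15.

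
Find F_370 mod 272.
55

Matrix identity: Q^n = [[F_(n+1), F_n], [F_n, F_(n-1)]] with Q = [[1,1],[1,0]].
n = 370 = 101110010₂. Square-and-multiply, entries mod 272:
Q^1 = [[1,1],[1,0]]
Q^2 = (Q^1)² = [[2,1],[1,1]]
Q^5 = (Q^2)²·Q = [[8,5],[5,3]]
Q^11 = (Q^5)²·Q = [[144,89],[89,55]]
Q^23 = (Q^11)²·Q = [[128,97],[97,31]]
Q^46 = (Q^23)² = [[225,191],[191,34]]
Q^92 = (Q^46)² = [[66,237],[237,101]]
Q^185 = (Q^92)²·Q = [[8,141],[141,139]]
Q^370 = (Q^185)² = [[89,55],[55,34]]
F_370 mod 272 = Q^370[0][1] = 55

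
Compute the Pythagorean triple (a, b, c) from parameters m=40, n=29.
(759, 2320, 2441)

Euclid's formula: a = m² - n², b = 2mn, c = m² + n²
m = 40, n = 29
a = 40² - 29² = 1600 - 841 = 759
b = 2 × 40 × 29 = 2320
c = 40² + 29² = 1600 + 841 = 2441
Verification: 759² + 2320² = 576081 + 5382400 = 5958481 = 2441² ✓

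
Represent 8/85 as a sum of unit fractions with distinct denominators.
1/11 + 1/312 + 1/291720

Greedy algorithm:
8/85: ceiling(85/8) = 11, use 1/11
3/935: ceiling(935/3) = 312, use 1/312
1/291720: ceiling(291720/1) = 291720, use 1/291720
Result: 8/85 = 1/11 + 1/312 + 1/291720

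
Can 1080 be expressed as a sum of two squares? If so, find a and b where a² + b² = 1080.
Not possible

Factorization: 1080 = 2^3 × 3^3 × 5
By Fermat: n is sum of two squares iff every prime p ≡ 3 (mod 4) appears to even power.
Prime(s) ≡ 3 (mod 4) with odd exponent: [(3, 3)]
Therefore 1080 cannot be expressed as a² + b².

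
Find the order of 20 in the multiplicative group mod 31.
15

31 is prime, so ord(20) divides φ(31) = 30.
Divisors of 30: 1, 2, 3, 5, 6, 10, 15, 30.
Repeated squaring: 20^1 ≡ 20, 20^2 ≡ 28, 20^4 ≡ 9, 20^8 ≡ 19, 20^16 ≡ 20 (mod 31).
Test 20^d mod 31 for each divisor d in increasing order:
20^1 ≡ 20
20^2 ≡ 28
20^3 = 20^2·20^1 ≡ 2
20^5 = 20^4·20^1 ≡ 25
20^6 = 20^4·20^2 ≡ 4
20^10 = 20^8·20^2 ≡ 5
20^15 = 20^8·20^4·20^2·20^1 ≡ 1  ← first divisor giving 1
The order is 15.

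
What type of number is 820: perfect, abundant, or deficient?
abundant

Proper divisors of 820: sum = 1 + 2 + 4 + 5 + 10 + 20 + 41 + 82 + 164 + 205 + 410 = 944
Since 944 > 820, 820 is abundant.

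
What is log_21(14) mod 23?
5

Baby-step giant-step with step n = ⌈√23⌉ = 5.
Baby steps 21^j mod 23 (j:value) for j=0..4: 0:1, 1:21, 2:4, 3:15, 4:16.
Giant-step multiplier: 21^(-5) ≡ 21^(22-5) = 21^17 ≡ 5 (mod 23).
Giant steps γ_i = 14·5^i mod 23: γ_0=14, γ_1=1 (in table at j=0).
x = i·n + j = 1·5 + 0 = 5.
Check: 21^5 ≡ 14 (mod 23).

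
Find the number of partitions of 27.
3010

p(n) counts ways to write n as a sum of positive integers (order ignored).
Euler's pentagonal recurrence: p(k) = p(k-1) + p(k-2) - p(k-5) - p(k-7) + p(k-12) + p(k-15) - ... (offsets j(3j∓1)/2, signs ++--, p(0)=1, p(<0)=0).
DP table for k = 0..26: p(0)=1, p(1)=1, p(2)=2, p(3)=3, p(4)=5, p(5)=7, p(6)=11, p(7)=15, p(8)=22, p(9)=30, p(10)=42, p(11)=56, p(12)=77, p(13)=101, p(14)=135, p(15)=176, p(16)=231, p(17)=297, p(18)=385, p(19)=490, p(20)=627, p(21)=792, p(22)=1002, p(23)=1255, p(24)=1575, p(25)=1958, p(26)=2436.
Final step: p(27) = p(26) + p(25) - p(22) - p(20) + p(15) + p(12) - p(5) - p(1)
= 2436 + 1958 - 1002 - 627 + 176 + 77 - 7 - 1
= 3010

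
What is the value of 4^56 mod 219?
16

Repeated squaring. Binary of 56 = 111000.
4^1 ≡ 4 (mod 219); 4^2 ≡ 16 (mod 219); 4^4 ≡ 37 (mod 219); 4^8 ≡ 55 (mod 219); 4^16 ≡ 178 (mod 219); 4^32 ≡ 148 (mod 219)
4^56 = 4^8 × 4^16 × 4^32 ≡ 16 (mod 219)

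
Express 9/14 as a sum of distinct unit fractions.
1/2 + 1/7

Greedy algorithm:
9/14: ceiling(14/9) = 2, use 1/2
1/7: ceiling(7/1) = 7, use 1/7
Result: 9/14 = 1/2 + 1/7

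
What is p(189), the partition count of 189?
1527273599625

p(n) counts ways to write n as a sum of positive integers (order ignored).
Euler's pentagonal recurrence: p(k) = p(k-1) + p(k-2) - p(k-5) - p(k-7) + p(k-12) + p(k-15) - ... (offsets j(3j∓1)/2, signs ++--, p(0)=1, p(<0)=0).
DP table for k = 0..188: p(0)=1, p(1)=1, p(2)=2, p(3)=3, p(4)=5, p(5)=7, p(6)=11, p(7)=15, p(8)=22, p(9)=30, p(10)=42, p(11)=56, p(12)=77, p(13)=101, p(14)=135, p(15)=176, p(16)=231, p(17)=297, p(18)=385, p(19)=490, p(20)=627, p(21)=792, p(22)=1002, p(23)=1255, p(24)=1575, p(25)=1958, p(26)=2436, p(27)=3010, p(28)=3718, p(29)=4565, p(30)=5604, p(31)=6842, p(32)=8349, p(33)=10143, p(34)=12310, p(35)=14883, p(36)=17977, p(37)=21637, p(38)=26015, p(39)=31185, p(40)=37338, p(41)=44583, p(42)=53174, p(43)=63261, p(44)=75175, p(45)=89134, p(46)=105558, p(47)=124754, p(48)=147273, p(49)=173525, p(50)=204226, p(51)=239943, p(52)=281589, p(53)=329931, p(54)=386155, p(55)=451276, p(56)=526823, p(57)=614154, p(58)=715220, p(59)=831820, p(60)=966467, p(61)=1121505, p(62)=1300156, p(63)=1505499, p(64)=1741630, p(65)=2012558, p(66)=2323520, p(67)=2679689, p(68)=3087735, p(69)=3554345, p(70)=4087968, p(71)=4697205, p(72)=5392783, p(73)=6185689, p(74)=7089500, p(75)=8118264, p(76)=9289091, p(77)=10619863, p(78)=12132164, p(79)=13848650, p(80)=15796476, p(81)=18004327, p(82)=20506255, p(83)=23338469, p(84)=26543660, p(85)=30167357, p(86)=34262962, p(87)=38887673, p(88)=44108109, p(89)=49995925, p(90)=56634173, p(91)=64112359, p(92)=72533807, p(93)=82010177, p(94)=92669720, p(95)=104651419, p(96)=118114304, p(97)=133230930, p(98)=150198136, p(99)=169229875, p(100)=190569292, p(101)=214481126, p(102)=241265379, p(103)=271248950, p(104)=304801365, p(105)=342325709, p(106)=384276336, p(107)=431149389, p(108)=483502844, p(109)=541946240, p(110)=607163746, p(111)=679903203, p(112)=761002156, p(113)=851376628, p(114)=952050665, p(115)=1064144451, p(116)=1188908248, p(117)=1327710076, p(118)=1482074143, p(119)=1653668665, p(120)=1844349560, p(121)=2056148051, p(122)=2291320912, p(123)=2552338241, p(124)=2841940500, p(125)=3163127352, p(126)=3519222692, p(127)=3913864295, p(128)=4351078600, p(129)=4835271870, p(130)=5371315400, p(131)=5964539504, p(132)=6620830889, p(133)=7346629512, p(134)=8149040695, p(135)=9035836076, p(136)=10015581680, p(137)=11097645016, p(138)=12292341831, p(139)=13610949895, p(140)=15065878135, p(141)=16670689208, p(142)=18440293320, p(143)=20390982757, p(144)=22540654445, p(145)=24908858009, p(146)=27517052599, p(147)=30388671978, p(148)=33549419497, p(149)=37027355200, p(150)=40853235313, p(151)=45060624582, p(152)=49686288421, p(153)=54770336324, p(154)=60356673280, p(155)=66493182097, p(156)=73232243759, p(157)=80630964769, p(158)=88751778802, p(159)=97662728555, p(160)=107438159466, p(161)=118159068427, p(162)=129913904637, p(163)=142798995930, p(164)=156919475295, p(165)=172389800255, p(166)=189334822579, p(167)=207890420102, p(168)=228204732751, p(169)=250438925115, p(170)=274768617130, p(171)=301384802048, p(172)=330495499613, p(173)=362326859895, p(174)=397125074750, p(175)=435157697830, p(176)=476715857290, p(177)=522115831195, p(178)=571701605655, p(179)=625846753120, p(180)=684957390936, p(181)=749474411781, p(182)=819876908323, p(183)=896684817527, p(184)=980462880430, p(185)=1071823774337, p(186)=1171432692373, p(187)=1280011042268, p(188)=1398341745571.
Final step: p(189) = p(188) + p(187) - p(184) - p(182) + p(177) + p(174) - p(167) - p(163) + p(154) + p(149) - p(138) - p(132) + p(119) + p(112) - p(97) - p(89) + p(72) + p(63) - p(44) - p(34) + p(13) + p(2)
= 1398341745571 + 1280011042268 - 980462880430 - 819876908323 + 522115831195 + 397125074750 - 207890420102 - 142798995930 + 60356673280 + 37027355200 - 12292341831 - 6620830889 + 1653668665 + 761002156 - 133230930 - 49995925 + 5392783 + 1505499 - 75175 - 12310 + 101 + 2
= 1527273599625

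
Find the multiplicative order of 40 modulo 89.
44

89 is prime, so ord(40) divides φ(89) = 88.
Divisors of 88: 1, 2, 4, 8, 11, 22, 44, 88.
Repeated squaring: 40^1 ≡ 40, 40^2 ≡ 87, 40^4 ≡ 4, 40^8 ≡ 16, 40^16 ≡ 78, 40^32 ≡ 32, 40^64 ≡ 45 (mod 89).
Test 40^d mod 89 for each divisor d in increasing order:
40^1 ≡ 40
40^2 ≡ 87
40^4 ≡ 4
40^8 ≡ 16
40^11 = 40^8·40^2·40^1 ≡ 55
40^22 = 40^16·40^4·40^2 ≡ 88
40^44 = 40^32·40^8·40^4 ≡ 1  ← first divisor giving 1
The order is 44.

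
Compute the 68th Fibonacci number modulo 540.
321

Matrix identity: Q^n = [[F_(n+1), F_n], [F_n, F_(n-1)]] with Q = [[1,1],[1,0]].
n = 68 = 1000100₂. Square-and-multiply, entries mod 540:
Q^1 = [[1,1],[1,0]]
Q^2 = (Q^1)² = [[2,1],[1,1]]
Q^4 = (Q^2)² = [[5,3],[3,2]]
Q^8 = (Q^4)² = [[34,21],[21,13]]
Q^17 = (Q^8)²·Q = [[424,517],[517,447]]
Q^34 = (Q^17)² = [[485,487],[487,538]]
Q^68 = (Q^34)² = [[434,321],[321,113]]
F_68 mod 540 = Q^68[0][1] = 321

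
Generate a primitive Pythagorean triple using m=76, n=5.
(5751, 760, 5801)

Euclid's formula: a = m² - n², b = 2mn, c = m² + n²
m = 76, n = 5
a = 76² - 5² = 5776 - 25 = 5751
b = 2 × 76 × 5 = 760
c = 76² + 5² = 5776 + 25 = 5801
Verification: 5751² + 760² = 33074001 + 577600 = 33651601 = 5801² ✓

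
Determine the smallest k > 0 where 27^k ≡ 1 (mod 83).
41

83 is prime, so ord(27) divides φ(83) = 82.
Divisors of 82: 1, 2, 41, 82.
Repeated squaring: 27^1 ≡ 27, 27^2 ≡ 65, 27^4 ≡ 75, 27^8 ≡ 64, 27^16 ≡ 29, 27^32 ≡ 11, 27^64 ≡ 38 (mod 83).
Test 27^d mod 83 for each divisor d in increasing order:
27^1 ≡ 27
27^2 ≡ 65
27^41 = 27^32·27^8·27^1 ≡ 1  ← first divisor giving 1
The order is 41.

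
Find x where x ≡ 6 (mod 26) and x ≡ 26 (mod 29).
84

Using Chinese Remainder Theorem:
M = 26 × 29 = 754
M1 = 29, M2 = 26
y1 = 29^(-1) mod 26 = 9
y2 = 26^(-1) mod 29 = 19
x = (6×29×9 + 26×26×19) mod 754 = 84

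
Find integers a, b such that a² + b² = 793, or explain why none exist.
3² + 28² (a=3, b=28)

Factorization: 793 = 13 × 61
By Fermat: n is sum of two squares iff every prime p ≡ 3 (mod 4) appears to even power.
All primes ≡ 3 (mod 4) appear to even power.
Search a = 0, 1, 2, … for 793 - a² a perfect square: first hit at a = 3: 793 - 9 = 784 = 28².
793 = 3² + 28² = 9 + 784 ✓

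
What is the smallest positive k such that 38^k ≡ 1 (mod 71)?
35

71 is prime, so ord(38) divides φ(71) = 70.
Divisors of 70: 1, 2, 5, 7, 10, 14, 35, 70.
Repeated squaring: 38^1 ≡ 38, 38^2 ≡ 24, 38^4 ≡ 8, 38^8 ≡ 64, 38^16 ≡ 49, 38^32 ≡ 58, 38^64 ≡ 27 (mod 71).
Test 38^d mod 71 for each divisor d in increasing order:
38^1 ≡ 38
38^2 ≡ 24
38^5 = 38^4·38^1 ≡ 20
38^7 = 38^4·38^2·38^1 ≡ 54
38^10 = 38^8·38^2 ≡ 45
38^14 = 38^8·38^4·38^2 ≡ 5
38^35 = 38^32·38^2·38^1 ≡ 1  ← first divisor giving 1
The order is 35.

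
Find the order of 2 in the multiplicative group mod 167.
83

167 is prime, so ord(2) divides φ(167) = 166.
Divisors of 166: 1, 2, 83, 166.
Repeated squaring: 2^1 ≡ 2, 2^2 ≡ 4, 2^4 ≡ 16, 2^8 ≡ 89, 2^16 ≡ 72, 2^32 ≡ 7, 2^64 ≡ 49, 2^128 ≡ 63 (mod 167).
Test 2^d mod 167 for each divisor d in increasing order:
2^1 ≡ 2
2^2 ≡ 4
2^83 = 2^64·2^16·2^2·2^1 ≡ 1  ← first divisor giving 1
The order is 83.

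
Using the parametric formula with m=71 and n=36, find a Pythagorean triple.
(3745, 5112, 6337)

Euclid's formula: a = m² - n², b = 2mn, c = m² + n²
m = 71, n = 36
a = 71² - 36² = 5041 - 1296 = 3745
b = 2 × 71 × 36 = 5112
c = 71² + 36² = 5041 + 1296 = 6337
Verification: 3745² + 5112² = 14025025 + 26132544 = 40157569 = 6337² ✓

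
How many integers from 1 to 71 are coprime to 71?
70

71 = 71
φ(n) = n × ∏(1 - 1/p) for each prime p dividing n
φ(71) = 71 × (1 - 1/71) = 70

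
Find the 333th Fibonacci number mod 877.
126

Matrix identity: Q^n = [[F_(n+1), F_n], [F_n, F_(n-1)]] with Q = [[1,1],[1,0]].
n = 333 = 101001101₂. Square-and-multiply, entries mod 877:
Q^1 = [[1,1],[1,0]]
Q^2 = (Q^1)² = [[2,1],[1,1]]
Q^5 = (Q^2)²·Q = [[8,5],[5,3]]
Q^10 = (Q^5)² = [[89,55],[55,34]]
Q^20 = (Q^10)² = [[422,626],[626,673]]
Q^41 = (Q^20)²·Q = [[443,787],[787,533]]
Q^83 = (Q^41)²·Q = [[745,8],[8,737]]
Q^166 = (Q^83)² = [[825,455],[455,370]]
Q^333 = (Q^166)²·Q = [[111,126],[126,862]]
F_333 mod 877 = Q^333[0][1] = 126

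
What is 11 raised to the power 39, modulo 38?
1

Repeated squaring. Binary of 39 = 100111.
11^1 ≡ 11 (mod 38); 11^2 ≡ 7 (mod 38); 11^4 ≡ 11 (mod 38); 11^8 ≡ 7 (mod 38); 11^16 ≡ 11 (mod 38); 11^32 ≡ 7 (mod 38)
11^39 = 11^1 × 11^2 × 11^4 × 11^32 ≡ 1 (mod 38)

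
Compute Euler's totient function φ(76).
36

76 = 2^2 × 19
φ(n) = n × ∏(1 - 1/p) for each prime p dividing n
φ(76) = 76 × (1 - 1/2) × (1 - 1/19) = 36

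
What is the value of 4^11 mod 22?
4

Repeated squaring. Binary of 11 = 1011.
4^1 ≡ 4 (mod 22); 4^2 ≡ 16 (mod 22); 4^4 ≡ 14 (mod 22); 4^8 ≡ 20 (mod 22)
4^11 = 4^1 × 4^2 × 4^8 ≡ 4 (mod 22)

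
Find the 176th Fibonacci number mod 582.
219

Matrix identity: Q^n = [[F_(n+1), F_n], [F_n, F_(n-1)]] with Q = [[1,1],[1,0]].
n = 176 = 10110000₂. Square-and-multiply, entries mod 582:
Q^1 = [[1,1],[1,0]]
Q^2 = (Q^1)² = [[2,1],[1,1]]
Q^5 = (Q^2)²·Q = [[8,5],[5,3]]
Q^11 = (Q^5)²·Q = [[144,89],[89,55]]
Q^22 = (Q^11)² = [[139,251],[251,470]]
Q^44 = (Q^22)² = [[260,375],[375,467]]
Q^88 = (Q^44)² = [[451,249],[249,202]]
Q^176 = (Q^88)² = [[10,219],[219,373]]
F_176 mod 582 = Q^176[0][1] = 219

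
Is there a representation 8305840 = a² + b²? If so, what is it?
Not possible

Factorization: 8305840 = 2^4 × 5 × 47^3
By Fermat: n is sum of two squares iff every prime p ≡ 3 (mod 4) appears to even power.
Prime(s) ≡ 3 (mod 4) with odd exponent: [(47, 3)]
Therefore 8305840 cannot be expressed as a² + b².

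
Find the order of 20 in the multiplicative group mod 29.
7

29 is prime, so ord(20) divides φ(29) = 28.
Divisors of 28: 1, 2, 4, 7, 14, 28.
Repeated squaring: 20^1 ≡ 20, 20^2 ≡ 23, 20^4 ≡ 7, 20^8 ≡ 20, 20^16 ≡ 23 (mod 29).
Test 20^d mod 29 for each divisor d in increasing order:
20^1 ≡ 20
20^2 ≡ 23
20^4 ≡ 7
20^7 = 20^4·20^2·20^1 ≡ 1  ← first divisor giving 1
The order is 7.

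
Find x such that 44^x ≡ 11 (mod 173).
111

Baby-step giant-step with step n = ⌈√173⌉ = 14.
Baby steps 44^j mod 173 (j:value) for j=0..13: 0:1, 1:44, 2:33, 3:68, 4:51, 5:168, 6:126, 7:8, 8:6, 9:91, 10:25, 11:62, 12:133, 13:143.
Giant-step multiplier: 44^(-14) ≡ 44^(172-14) = 44^158 ≡ 73 (mod 173).
Giant steps γ_i = 11·73^i mod 173: γ_0=11, γ_1=111, γ_2=145, γ_3=32, γ_4=87, γ_5=123, γ_6=156, γ_7=143 (in table at j=13).
x = i·n + j = 7·14 + 13 = 111.
Check: 44^111 ≡ 11 (mod 173).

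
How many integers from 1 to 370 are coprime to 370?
144

370 = 2 × 5 × 37
φ(n) = n × ∏(1 - 1/p) for each prime p dividing n
φ(370) = 370 × (1 - 1/2) × (1 - 1/5) × (1 - 1/37) = 144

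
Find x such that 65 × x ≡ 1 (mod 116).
25

gcd(65, 116) = 1, so the inverse exists.
Extended Euclidean algorithm on (116, 65):
116 = 1 × 65 + 51  ⟹  51 = (1)·116 + (-1)·65
65 = 1 × 51 + 14  ⟹  14 = (-1)·116 + (2)·65
51 = 3 × 14 + 9  ⟹  9 = (4)·116 + (-7)·65
14 = 1 × 9 + 5  ⟹  5 = (-5)·116 + (9)·65
9 = 1 × 5 + 4  ⟹  4 = (9)·116 + (-16)·65
5 = 1 × 4 + 1  ⟹  1 = (-14)·116 + (25)·65
So (25)·65 ≡ 1 (mod 116), i.e. 65^(-1) ≡ 25 (mod 116).
Check: 65 × 25 = 1625 ≡ 1 (mod 116)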